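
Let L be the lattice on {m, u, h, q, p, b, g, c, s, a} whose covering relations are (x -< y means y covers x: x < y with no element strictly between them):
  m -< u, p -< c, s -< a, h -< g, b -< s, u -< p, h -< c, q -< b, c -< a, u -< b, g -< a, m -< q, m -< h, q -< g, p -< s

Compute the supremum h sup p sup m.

Common upper bounds of {h, p, m}: a, c.
The least among these is c.

c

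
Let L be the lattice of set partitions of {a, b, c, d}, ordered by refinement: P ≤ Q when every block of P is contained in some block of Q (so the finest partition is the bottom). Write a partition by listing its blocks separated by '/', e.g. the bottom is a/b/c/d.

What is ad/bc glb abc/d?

a/bc/d

The meet (common refinement) of ad/bc and abc/d intersects blocks pairwise, giving a/bc/d.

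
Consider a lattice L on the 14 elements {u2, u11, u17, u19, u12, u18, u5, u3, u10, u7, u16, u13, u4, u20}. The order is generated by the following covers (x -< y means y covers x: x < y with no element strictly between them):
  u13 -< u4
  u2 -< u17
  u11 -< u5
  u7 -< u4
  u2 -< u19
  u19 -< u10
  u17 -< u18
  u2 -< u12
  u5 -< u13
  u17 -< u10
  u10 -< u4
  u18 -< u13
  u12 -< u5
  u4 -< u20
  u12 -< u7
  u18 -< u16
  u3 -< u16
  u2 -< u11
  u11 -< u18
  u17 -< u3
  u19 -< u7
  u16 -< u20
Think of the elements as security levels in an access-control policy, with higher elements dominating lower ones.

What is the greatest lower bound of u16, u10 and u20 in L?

u17

Common lower bounds of {u16, u10, u20}: u17, u2.
The greatest among these is u17.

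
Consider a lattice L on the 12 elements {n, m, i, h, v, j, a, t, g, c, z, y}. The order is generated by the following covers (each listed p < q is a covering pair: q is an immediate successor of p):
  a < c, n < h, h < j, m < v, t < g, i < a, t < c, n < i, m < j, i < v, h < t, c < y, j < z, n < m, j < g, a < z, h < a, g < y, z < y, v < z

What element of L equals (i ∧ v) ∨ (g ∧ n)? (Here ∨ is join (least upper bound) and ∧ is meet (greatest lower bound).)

i ∧ v = i
g ∧ n = n
i ∨ n = i

i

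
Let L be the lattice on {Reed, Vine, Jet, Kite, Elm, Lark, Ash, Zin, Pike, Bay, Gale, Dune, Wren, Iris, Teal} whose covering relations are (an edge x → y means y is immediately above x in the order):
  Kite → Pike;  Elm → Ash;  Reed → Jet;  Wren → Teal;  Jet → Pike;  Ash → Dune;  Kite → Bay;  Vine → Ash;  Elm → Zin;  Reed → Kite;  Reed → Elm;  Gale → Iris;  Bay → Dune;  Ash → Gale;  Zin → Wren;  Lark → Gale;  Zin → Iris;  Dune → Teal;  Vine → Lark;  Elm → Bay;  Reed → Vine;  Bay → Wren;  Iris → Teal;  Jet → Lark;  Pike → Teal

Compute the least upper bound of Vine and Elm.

Ash

Common upper bounds of {Vine, Elm}: Ash, Dune, Gale, Iris, Teal.
The least among these is Ash.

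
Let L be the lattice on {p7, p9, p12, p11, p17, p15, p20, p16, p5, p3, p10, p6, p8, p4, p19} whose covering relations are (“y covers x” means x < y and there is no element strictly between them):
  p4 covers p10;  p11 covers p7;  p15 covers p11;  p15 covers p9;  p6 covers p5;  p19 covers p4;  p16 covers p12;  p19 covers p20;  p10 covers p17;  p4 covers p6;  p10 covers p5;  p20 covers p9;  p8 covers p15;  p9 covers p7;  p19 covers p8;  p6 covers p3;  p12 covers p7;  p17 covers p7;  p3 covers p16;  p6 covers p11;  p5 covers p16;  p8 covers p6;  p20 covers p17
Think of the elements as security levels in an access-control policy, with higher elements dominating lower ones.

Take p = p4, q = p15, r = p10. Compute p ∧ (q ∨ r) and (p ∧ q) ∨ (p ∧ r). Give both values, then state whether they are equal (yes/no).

p4; p4; yes

q ∨ r = p19, so p ∧ (q ∨ r) = p4 ∧ p19 = p4.
p ∧ q = p11 and p ∧ r = p10, so (p ∧ q) ∨ (p ∧ r) = p11 ∨ p10 = p4.
Equal: yes.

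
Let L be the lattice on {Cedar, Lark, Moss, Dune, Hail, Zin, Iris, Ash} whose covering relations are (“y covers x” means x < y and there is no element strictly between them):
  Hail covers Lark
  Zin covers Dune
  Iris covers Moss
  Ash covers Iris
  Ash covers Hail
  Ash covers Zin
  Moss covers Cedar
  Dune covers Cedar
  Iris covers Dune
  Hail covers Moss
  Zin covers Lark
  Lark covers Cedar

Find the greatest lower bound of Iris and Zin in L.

Dune

Common lower bounds of {Iris, Zin}: Cedar, Dune.
The greatest among these is Dune.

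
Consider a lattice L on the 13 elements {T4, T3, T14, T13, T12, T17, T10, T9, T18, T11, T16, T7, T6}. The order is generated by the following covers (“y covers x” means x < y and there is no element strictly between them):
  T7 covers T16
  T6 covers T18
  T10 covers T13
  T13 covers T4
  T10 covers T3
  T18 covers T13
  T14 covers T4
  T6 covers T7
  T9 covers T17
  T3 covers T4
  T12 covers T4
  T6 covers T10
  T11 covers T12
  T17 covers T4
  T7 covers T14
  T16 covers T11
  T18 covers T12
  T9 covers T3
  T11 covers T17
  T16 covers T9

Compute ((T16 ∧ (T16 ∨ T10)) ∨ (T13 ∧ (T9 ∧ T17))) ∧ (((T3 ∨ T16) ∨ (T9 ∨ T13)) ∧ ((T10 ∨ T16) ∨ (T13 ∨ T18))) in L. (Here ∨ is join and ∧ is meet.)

T16 ∨ T10 = T6
T16 ∧ T6 = T16
T9 ∧ T17 = T17
T13 ∧ T17 = T4
T16 ∨ T4 = T16
T3 ∨ T16 = T16
T9 ∨ T13 = T6
T16 ∨ T6 = T6
T10 ∨ T16 = T6
T13 ∨ T18 = T18
T6 ∨ T18 = T6
T6 ∧ T6 = T6
T16 ∧ T6 = T16

T16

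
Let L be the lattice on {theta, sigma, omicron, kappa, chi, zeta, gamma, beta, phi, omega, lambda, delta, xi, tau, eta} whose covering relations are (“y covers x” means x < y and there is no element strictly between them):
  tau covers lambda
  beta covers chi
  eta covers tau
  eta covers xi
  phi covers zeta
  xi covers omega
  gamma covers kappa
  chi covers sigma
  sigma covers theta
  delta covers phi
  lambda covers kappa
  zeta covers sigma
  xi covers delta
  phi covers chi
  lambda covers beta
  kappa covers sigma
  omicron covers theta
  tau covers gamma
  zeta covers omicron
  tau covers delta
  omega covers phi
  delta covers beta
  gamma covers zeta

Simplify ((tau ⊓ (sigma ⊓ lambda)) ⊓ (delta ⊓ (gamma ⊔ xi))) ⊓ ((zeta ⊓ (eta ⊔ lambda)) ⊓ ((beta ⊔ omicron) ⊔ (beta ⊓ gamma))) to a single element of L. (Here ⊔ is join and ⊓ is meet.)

sigma

sigma ∧ lambda = sigma
tau ∧ sigma = sigma
gamma ∨ xi = eta
delta ∧ eta = delta
sigma ∧ delta = sigma
eta ∨ lambda = eta
zeta ∧ eta = zeta
beta ∨ omicron = delta
beta ∧ gamma = sigma
delta ∨ sigma = delta
zeta ∧ delta = zeta
sigma ∧ zeta = sigma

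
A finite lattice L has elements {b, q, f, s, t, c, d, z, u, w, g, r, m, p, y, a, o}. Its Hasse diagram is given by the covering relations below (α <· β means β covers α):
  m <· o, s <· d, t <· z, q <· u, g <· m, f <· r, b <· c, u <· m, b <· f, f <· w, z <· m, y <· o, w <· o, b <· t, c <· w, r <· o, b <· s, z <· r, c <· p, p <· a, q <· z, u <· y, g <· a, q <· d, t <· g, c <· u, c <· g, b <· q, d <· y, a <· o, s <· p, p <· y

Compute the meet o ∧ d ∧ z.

Common lower bounds of {o, d, z}: b, q.
The greatest among these is q.

q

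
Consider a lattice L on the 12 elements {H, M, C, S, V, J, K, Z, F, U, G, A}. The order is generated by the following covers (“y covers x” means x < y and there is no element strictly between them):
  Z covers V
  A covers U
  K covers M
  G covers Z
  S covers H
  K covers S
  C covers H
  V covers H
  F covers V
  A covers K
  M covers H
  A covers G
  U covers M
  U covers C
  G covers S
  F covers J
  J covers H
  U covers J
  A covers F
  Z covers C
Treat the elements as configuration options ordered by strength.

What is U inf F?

J

Common lower bounds of {U, F}: H, J.
The greatest among these is J.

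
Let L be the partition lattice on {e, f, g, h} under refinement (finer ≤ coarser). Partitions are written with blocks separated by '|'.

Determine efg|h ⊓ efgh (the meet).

The meet (common refinement) of efg|h and efgh intersects blocks pairwise, giving efg|h.

efg|h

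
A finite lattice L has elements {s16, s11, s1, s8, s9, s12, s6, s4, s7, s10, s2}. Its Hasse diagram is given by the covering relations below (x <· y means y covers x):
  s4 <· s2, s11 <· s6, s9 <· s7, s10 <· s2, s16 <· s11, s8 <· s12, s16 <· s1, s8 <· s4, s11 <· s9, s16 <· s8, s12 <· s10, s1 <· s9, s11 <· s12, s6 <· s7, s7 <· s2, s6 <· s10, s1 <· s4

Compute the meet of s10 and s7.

s6

Common lower bounds of {s10, s7}: s11, s16, s6.
The greatest among these is s6.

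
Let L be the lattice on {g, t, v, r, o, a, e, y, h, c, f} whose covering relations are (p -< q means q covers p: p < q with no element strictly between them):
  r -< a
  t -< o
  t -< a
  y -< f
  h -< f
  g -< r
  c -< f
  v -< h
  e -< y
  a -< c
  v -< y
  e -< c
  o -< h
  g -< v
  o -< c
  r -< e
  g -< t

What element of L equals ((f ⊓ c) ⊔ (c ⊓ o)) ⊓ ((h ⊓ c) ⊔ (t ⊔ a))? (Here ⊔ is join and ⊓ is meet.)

f ∧ c = c
c ∧ o = o
c ∨ o = c
h ∧ c = o
t ∨ a = a
o ∨ a = c
c ∧ c = c

c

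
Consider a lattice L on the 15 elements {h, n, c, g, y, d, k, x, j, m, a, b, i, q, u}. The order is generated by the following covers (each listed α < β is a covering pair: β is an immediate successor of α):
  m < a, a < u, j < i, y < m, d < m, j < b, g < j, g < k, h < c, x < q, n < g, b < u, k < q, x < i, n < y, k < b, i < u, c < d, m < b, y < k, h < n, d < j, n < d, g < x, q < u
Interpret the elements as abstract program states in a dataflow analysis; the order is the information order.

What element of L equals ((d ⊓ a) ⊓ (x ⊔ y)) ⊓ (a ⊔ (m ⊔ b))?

d ∧ a = d
x ∨ y = q
d ∧ q = n
m ∨ b = b
a ∨ b = u
n ∧ u = n

n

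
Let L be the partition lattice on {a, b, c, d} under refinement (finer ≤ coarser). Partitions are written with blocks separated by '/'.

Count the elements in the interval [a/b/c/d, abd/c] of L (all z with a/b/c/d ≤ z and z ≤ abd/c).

5

The interval [a/b/c/d, abd/c] = {a/b/c/d, a/bd/c, ab/c/d, abd/c, ad/b/c}, which has 5 elements.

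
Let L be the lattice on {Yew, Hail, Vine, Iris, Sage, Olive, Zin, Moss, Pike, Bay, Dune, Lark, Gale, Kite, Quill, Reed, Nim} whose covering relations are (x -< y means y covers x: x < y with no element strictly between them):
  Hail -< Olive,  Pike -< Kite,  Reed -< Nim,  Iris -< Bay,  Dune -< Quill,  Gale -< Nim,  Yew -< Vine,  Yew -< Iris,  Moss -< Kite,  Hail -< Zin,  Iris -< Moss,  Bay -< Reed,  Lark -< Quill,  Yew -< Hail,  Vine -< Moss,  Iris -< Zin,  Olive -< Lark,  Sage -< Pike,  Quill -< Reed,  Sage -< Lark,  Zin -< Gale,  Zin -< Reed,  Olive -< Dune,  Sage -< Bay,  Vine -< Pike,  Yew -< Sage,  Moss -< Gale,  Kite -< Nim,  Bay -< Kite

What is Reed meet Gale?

Common lower bounds of {Reed, Gale}: Hail, Iris, Yew, Zin.
The greatest among these is Zin.

Zin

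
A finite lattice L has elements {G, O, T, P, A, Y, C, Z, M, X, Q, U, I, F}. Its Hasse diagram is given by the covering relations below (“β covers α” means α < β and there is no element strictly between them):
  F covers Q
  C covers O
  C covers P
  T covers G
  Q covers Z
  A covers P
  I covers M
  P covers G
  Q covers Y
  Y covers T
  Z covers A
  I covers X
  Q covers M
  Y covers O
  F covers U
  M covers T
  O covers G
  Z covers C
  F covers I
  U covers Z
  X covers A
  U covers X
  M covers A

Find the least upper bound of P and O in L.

Common upper bounds of {P, O}: C, F, Q, U, Z.
The least among these is C.

C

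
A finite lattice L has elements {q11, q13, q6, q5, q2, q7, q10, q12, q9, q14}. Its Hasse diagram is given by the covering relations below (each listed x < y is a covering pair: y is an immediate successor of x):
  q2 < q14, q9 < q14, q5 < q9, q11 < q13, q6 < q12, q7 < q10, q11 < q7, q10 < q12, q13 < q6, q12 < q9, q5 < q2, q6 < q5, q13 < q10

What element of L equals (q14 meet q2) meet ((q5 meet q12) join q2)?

q14 ∧ q2 = q2
q5 ∧ q12 = q6
q6 ∨ q2 = q2
q2 ∧ q2 = q2

q2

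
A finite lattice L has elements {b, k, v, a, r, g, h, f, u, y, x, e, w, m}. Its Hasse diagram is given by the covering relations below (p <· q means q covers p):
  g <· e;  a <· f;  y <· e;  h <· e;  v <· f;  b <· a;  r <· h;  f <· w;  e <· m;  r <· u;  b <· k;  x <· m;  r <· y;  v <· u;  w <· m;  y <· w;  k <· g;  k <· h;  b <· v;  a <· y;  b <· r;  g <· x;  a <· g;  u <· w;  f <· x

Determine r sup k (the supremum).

Common upper bounds of {r, k}: e, h, m.
The least among these is h.

h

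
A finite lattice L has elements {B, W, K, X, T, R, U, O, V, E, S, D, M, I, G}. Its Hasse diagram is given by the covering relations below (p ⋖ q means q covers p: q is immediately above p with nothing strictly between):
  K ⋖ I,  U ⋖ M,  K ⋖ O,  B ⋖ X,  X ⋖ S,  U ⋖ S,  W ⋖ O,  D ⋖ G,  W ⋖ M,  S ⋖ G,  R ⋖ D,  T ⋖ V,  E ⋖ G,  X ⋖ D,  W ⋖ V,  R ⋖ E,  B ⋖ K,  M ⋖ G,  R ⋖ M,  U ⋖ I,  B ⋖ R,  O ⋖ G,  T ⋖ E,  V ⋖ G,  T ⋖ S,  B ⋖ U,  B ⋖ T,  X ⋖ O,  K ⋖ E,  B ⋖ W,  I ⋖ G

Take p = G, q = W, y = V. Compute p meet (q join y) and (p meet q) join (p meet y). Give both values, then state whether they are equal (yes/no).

q join y = V, so p meet (q join y) = G meet V = V.
p meet q = W and p meet y = V, so (p meet q) join (p meet y) = W join V = V.
Equal: yes.

V; V; yes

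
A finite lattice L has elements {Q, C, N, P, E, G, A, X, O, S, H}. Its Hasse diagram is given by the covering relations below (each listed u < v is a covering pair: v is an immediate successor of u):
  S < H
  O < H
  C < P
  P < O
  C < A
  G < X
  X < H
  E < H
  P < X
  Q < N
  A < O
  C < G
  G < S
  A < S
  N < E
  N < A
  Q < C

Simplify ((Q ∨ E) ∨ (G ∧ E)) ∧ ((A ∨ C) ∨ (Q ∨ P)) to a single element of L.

N

Q ∨ E = E
G ∧ E = Q
E ∨ Q = E
A ∨ C = A
Q ∨ P = P
A ∨ P = O
E ∧ O = N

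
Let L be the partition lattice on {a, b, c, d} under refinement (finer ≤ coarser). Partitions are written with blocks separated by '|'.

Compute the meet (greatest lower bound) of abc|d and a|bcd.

The meet (common refinement) of abc|d and a|bcd intersects blocks pairwise, giving a|bc|d.

a|bc|d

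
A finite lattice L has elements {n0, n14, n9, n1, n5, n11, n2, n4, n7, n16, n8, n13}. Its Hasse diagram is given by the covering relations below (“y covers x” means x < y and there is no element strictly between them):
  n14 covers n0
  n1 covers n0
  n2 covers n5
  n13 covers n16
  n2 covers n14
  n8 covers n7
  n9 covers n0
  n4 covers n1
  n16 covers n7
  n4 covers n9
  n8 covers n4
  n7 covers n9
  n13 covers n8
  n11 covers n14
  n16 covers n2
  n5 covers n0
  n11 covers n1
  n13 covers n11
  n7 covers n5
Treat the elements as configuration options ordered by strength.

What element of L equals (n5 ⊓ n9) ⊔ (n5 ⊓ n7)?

n5

n5 ∧ n9 = n0
n5 ∧ n7 = n5
n0 ∨ n5 = n5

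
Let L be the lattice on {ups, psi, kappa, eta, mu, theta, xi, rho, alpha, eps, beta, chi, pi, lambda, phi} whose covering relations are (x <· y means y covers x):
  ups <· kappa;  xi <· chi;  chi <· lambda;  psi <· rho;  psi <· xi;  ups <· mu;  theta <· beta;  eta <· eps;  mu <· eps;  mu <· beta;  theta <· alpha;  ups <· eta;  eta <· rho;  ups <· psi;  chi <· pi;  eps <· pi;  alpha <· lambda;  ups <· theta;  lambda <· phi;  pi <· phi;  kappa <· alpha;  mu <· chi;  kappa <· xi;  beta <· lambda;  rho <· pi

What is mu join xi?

Common upper bounds of {mu, xi}: chi, lambda, phi, pi.
The least among these is chi.

chi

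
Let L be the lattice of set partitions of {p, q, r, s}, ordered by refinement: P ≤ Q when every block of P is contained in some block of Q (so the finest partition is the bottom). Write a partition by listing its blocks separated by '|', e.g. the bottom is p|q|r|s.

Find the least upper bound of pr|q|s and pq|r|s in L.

Common upper bounds of {pr|q|s, pq|r|s}: pqrs, pqr|s.
The least among these is pqr|s.

pqr|s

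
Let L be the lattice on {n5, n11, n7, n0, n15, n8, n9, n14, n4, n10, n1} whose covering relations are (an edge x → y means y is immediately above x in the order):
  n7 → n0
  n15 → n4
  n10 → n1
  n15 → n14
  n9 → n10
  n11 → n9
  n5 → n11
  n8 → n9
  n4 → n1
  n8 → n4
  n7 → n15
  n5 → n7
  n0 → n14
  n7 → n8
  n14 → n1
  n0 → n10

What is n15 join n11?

n1

Common upper bounds of {n15, n11}: n1.
The least among these is n1.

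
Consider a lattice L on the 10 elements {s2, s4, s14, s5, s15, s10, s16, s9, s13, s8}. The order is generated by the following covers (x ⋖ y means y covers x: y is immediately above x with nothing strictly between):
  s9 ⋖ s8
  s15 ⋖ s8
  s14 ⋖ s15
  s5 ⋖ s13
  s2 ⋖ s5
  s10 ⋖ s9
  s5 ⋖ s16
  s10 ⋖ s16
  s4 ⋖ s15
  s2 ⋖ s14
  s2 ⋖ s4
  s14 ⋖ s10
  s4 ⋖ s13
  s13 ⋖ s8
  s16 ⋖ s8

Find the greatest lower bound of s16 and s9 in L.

Common lower bounds of {s16, s9}: s10, s14, s2.
The greatest among these is s10.

s10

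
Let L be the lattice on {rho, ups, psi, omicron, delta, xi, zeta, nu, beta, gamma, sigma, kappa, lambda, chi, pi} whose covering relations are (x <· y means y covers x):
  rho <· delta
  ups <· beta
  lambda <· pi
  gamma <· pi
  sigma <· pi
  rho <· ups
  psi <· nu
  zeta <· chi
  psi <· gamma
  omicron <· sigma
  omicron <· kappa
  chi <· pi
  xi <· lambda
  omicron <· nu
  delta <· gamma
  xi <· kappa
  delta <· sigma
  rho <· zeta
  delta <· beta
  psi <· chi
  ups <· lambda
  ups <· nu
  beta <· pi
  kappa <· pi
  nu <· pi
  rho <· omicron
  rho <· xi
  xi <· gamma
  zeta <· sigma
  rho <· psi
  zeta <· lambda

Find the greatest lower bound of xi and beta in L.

Common lower bounds of {xi, beta}: rho.
The greatest among these is rho.

rho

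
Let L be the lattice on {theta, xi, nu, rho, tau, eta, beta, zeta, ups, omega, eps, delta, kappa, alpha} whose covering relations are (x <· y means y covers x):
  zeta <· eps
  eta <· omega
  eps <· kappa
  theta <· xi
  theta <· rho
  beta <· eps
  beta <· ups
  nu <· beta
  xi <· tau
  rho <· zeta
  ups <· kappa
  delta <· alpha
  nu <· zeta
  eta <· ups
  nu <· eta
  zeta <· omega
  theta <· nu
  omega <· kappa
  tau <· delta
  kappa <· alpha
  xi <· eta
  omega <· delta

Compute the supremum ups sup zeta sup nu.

kappa

Common upper bounds of {ups, zeta, nu}: alpha, kappa.
The least among these is kappa.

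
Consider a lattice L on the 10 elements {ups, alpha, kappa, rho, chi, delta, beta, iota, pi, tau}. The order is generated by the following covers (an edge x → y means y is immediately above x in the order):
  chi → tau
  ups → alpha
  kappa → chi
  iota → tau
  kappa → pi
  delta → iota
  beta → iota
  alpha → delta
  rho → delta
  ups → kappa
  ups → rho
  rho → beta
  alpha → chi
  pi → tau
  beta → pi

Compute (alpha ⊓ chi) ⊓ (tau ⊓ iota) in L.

alpha ∧ chi = alpha
tau ∧ iota = iota
alpha ∧ iota = alpha

alpha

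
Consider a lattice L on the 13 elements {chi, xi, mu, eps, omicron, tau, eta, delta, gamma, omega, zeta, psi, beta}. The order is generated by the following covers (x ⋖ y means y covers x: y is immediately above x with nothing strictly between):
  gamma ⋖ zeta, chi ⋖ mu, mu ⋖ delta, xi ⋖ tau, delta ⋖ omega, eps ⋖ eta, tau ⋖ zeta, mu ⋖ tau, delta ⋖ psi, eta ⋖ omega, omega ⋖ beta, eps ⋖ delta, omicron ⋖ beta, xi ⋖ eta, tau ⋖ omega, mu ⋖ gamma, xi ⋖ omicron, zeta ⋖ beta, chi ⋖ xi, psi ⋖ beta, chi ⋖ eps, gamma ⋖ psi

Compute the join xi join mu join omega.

omega

Common upper bounds of {xi, mu, omega}: beta, omega.
The least among these is omega.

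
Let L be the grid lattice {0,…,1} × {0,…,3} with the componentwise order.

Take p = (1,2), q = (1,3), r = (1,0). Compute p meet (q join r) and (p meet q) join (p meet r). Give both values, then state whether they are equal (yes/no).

q join r = (1,3), so p meet (q join r) = (1,2) meet (1,3) = (1,2).
p meet q = (1,2) and p meet r = (1,0), so (p meet q) join (p meet r) = (1,2) join (1,0) = (1,2).
Equal: yes.

(1,2); (1,2); yes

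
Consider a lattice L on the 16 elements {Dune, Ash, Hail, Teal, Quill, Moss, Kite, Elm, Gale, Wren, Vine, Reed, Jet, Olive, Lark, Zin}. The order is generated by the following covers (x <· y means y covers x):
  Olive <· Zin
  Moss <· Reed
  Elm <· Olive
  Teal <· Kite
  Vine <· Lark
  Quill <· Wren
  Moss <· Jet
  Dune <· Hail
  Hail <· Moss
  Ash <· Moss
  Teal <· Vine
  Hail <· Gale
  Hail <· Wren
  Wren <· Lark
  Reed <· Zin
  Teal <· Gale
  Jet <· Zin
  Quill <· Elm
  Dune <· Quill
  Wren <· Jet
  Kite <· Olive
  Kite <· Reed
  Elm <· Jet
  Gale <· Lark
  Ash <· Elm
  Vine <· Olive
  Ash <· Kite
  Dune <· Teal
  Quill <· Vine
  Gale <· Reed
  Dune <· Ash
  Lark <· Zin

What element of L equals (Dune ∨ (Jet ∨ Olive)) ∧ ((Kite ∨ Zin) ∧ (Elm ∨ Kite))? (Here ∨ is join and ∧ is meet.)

Olive

Jet ∨ Olive = Zin
Dune ∨ Zin = Zin
Kite ∨ Zin = Zin
Elm ∨ Kite = Olive
Zin ∧ Olive = Olive
Zin ∧ Olive = Olive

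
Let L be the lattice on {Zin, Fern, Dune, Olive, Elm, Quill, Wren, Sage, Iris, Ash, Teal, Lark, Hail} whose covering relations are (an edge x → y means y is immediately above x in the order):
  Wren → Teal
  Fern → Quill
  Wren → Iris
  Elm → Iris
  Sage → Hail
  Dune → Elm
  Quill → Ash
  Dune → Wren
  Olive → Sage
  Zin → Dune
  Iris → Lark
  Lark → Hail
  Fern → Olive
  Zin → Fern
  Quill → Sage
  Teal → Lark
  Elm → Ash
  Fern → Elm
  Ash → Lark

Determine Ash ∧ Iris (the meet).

Elm

Common lower bounds of {Ash, Iris}: Dune, Elm, Fern, Zin.
The greatest among these is Elm.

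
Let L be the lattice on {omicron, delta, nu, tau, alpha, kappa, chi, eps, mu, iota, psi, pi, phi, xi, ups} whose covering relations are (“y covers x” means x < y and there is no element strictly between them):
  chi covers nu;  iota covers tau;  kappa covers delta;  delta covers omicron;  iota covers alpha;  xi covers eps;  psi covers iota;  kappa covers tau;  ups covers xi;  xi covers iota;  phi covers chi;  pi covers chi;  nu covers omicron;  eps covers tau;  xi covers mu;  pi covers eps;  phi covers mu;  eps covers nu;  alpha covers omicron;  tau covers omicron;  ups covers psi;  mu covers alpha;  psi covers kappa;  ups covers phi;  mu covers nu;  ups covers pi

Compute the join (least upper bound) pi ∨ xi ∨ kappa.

Common upper bounds of {pi, xi, kappa}: ups.
The least among these is ups.

ups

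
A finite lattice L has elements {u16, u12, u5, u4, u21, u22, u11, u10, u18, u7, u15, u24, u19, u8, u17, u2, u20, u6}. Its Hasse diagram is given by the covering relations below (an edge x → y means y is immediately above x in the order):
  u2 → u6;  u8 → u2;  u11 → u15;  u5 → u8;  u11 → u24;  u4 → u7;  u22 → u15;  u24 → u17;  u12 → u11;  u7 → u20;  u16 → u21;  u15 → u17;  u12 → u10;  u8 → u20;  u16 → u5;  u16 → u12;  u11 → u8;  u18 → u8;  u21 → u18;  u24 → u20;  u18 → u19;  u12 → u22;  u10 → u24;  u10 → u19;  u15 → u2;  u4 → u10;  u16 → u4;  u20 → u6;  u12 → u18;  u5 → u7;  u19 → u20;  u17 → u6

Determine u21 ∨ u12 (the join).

u18

Common upper bounds of {u21, u12}: u18, u19, u2, u20, u6, u8.
The least among these is u18.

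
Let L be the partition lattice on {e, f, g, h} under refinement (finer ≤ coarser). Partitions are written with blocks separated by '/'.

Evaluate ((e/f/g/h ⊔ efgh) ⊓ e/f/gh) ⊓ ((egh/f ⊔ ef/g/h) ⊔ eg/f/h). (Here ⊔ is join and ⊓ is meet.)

e/f/g/h ∨ efgh = efgh
efgh ∧ e/f/gh = e/f/gh
egh/f ∨ ef/g/h = efgh
efgh ∨ eg/f/h = efgh
e/f/gh ∧ efgh = e/f/gh

e/f/gh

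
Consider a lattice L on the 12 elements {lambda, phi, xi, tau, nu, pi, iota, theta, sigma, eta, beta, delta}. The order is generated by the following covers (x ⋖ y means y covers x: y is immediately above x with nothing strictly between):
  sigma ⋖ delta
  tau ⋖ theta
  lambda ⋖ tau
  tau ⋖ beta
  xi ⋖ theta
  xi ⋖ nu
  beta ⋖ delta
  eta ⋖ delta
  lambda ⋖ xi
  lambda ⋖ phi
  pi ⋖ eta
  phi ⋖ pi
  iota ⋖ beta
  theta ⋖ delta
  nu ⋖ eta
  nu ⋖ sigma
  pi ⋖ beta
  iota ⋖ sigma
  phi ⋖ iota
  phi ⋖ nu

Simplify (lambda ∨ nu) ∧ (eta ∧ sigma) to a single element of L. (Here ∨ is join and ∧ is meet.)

lambda ∨ nu = nu
eta ∧ sigma = nu
nu ∧ nu = nu

nu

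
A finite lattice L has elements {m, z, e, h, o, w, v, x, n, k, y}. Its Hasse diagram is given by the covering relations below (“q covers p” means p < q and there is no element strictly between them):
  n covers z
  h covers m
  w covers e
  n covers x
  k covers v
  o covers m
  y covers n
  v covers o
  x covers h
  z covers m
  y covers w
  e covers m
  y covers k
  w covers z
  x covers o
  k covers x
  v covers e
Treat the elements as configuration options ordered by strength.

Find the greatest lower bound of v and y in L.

Common lower bounds of {v, y}: e, m, o, v.
The greatest among these is v.

v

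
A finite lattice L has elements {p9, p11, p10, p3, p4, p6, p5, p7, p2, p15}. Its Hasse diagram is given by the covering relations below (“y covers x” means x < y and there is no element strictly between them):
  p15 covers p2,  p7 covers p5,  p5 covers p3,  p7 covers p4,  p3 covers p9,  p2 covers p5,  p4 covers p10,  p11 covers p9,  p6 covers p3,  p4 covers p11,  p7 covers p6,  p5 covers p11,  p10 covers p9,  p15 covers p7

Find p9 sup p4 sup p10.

p4

Common upper bounds of {p9, p4, p10}: p15, p4, p7.
The least among these is p4.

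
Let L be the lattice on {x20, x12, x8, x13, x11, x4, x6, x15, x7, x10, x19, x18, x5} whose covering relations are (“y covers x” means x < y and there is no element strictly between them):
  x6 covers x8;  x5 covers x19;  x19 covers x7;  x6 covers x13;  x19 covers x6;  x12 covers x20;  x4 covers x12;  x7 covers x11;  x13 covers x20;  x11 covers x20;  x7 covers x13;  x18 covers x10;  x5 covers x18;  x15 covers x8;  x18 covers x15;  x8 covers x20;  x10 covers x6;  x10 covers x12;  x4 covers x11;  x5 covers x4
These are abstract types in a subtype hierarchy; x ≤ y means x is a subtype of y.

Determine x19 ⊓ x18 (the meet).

Common lower bounds of {x19, x18}: x13, x20, x6, x8.
The greatest among these is x6.

x6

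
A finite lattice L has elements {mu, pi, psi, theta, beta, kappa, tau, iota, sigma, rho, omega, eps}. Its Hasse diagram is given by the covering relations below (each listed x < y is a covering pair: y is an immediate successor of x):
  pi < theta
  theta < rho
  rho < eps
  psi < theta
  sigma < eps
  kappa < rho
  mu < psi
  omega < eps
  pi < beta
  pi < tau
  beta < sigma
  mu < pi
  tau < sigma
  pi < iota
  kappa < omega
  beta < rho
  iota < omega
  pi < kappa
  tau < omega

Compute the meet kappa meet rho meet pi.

pi

Common lower bounds of {kappa, rho, pi}: mu, pi.
The greatest among these is pi.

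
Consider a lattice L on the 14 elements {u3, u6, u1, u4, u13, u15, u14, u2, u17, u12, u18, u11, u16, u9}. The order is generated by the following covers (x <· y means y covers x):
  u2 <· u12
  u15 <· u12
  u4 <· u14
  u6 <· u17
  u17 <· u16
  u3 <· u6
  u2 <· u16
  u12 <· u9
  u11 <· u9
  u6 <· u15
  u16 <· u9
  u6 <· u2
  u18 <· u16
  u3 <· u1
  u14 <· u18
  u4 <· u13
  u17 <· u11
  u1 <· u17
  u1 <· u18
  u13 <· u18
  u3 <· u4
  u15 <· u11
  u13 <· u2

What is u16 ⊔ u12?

Common upper bounds of {u16, u12}: u9.
The least among these is u9.

u9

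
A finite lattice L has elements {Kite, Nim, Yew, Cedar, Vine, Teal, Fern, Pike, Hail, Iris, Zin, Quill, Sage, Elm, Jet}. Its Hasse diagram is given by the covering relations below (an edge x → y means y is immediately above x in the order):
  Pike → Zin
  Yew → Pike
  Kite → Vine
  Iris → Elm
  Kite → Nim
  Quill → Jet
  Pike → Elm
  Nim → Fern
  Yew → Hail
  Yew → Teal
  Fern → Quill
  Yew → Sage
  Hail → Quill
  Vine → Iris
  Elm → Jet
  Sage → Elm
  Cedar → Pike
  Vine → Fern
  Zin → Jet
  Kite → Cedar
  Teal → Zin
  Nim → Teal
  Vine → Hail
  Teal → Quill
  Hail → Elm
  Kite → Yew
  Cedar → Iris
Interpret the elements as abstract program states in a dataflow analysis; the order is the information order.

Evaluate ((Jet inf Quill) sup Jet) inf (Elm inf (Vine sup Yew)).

Jet ∧ Quill = Quill
Quill ∨ Jet = Jet
Vine ∨ Yew = Hail
Elm ∧ Hail = Hail
Jet ∧ Hail = Hail

Hail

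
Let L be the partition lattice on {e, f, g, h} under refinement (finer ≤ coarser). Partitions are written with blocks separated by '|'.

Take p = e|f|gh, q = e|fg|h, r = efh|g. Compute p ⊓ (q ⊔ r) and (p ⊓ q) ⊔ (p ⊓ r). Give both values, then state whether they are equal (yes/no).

q ⊔ r = efgh, so p ⊓ (q ⊔ r) = e|f|gh ⊓ efgh = e|f|gh.
p ⊓ q = e|f|g|h and p ⊓ r = e|f|g|h, so (p ⊓ q) ⊔ (p ⊓ r) = e|f|g|h ⊔ e|f|g|h = e|f|g|h.
Equal: no.

e|f|gh; e|f|g|h; no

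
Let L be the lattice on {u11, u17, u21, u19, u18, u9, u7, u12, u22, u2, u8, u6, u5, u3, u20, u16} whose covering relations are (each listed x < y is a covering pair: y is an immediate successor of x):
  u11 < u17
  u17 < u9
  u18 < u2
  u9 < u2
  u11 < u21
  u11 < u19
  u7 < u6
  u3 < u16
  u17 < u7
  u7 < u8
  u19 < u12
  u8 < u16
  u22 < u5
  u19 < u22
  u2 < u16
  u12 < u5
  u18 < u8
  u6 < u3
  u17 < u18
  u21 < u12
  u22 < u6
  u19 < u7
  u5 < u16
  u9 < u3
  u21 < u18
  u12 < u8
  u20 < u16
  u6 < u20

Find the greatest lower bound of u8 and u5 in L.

u12

Common lower bounds of {u8, u5}: u11, u12, u19, u21.
The greatest among these is u12.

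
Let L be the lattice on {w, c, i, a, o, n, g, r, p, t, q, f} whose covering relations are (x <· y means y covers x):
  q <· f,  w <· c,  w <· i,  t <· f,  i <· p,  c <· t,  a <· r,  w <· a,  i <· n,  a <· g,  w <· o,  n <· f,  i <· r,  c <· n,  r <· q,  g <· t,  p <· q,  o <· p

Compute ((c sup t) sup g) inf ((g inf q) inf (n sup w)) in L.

w

c ∨ t = t
t ∨ g = t
g ∧ q = a
n ∨ w = n
a ∧ n = w
t ∧ w = w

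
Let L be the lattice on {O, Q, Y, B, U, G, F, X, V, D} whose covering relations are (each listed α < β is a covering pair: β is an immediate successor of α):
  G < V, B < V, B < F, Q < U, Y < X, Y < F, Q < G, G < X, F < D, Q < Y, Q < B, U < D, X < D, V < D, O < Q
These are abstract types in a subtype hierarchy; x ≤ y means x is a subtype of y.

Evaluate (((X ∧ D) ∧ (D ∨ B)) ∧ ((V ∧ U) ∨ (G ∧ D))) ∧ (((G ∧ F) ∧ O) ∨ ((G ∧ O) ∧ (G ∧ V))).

X ∧ D = X
D ∨ B = D
X ∧ D = X
V ∧ U = Q
G ∧ D = G
Q ∨ G = G
X ∧ G = G
G ∧ F = Q
Q ∧ O = O
G ∧ O = O
G ∧ V = G
O ∧ G = O
O ∨ O = O
G ∧ O = O

O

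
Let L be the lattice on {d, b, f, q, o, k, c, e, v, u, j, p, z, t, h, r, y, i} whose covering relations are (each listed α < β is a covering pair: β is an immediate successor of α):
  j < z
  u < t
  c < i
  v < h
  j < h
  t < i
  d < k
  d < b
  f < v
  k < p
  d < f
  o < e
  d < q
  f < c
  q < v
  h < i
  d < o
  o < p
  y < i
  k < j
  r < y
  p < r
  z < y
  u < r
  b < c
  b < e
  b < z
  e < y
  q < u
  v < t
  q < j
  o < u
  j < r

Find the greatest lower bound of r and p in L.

Common lower bounds of {r, p}: d, k, o, p.
The greatest among these is p.

p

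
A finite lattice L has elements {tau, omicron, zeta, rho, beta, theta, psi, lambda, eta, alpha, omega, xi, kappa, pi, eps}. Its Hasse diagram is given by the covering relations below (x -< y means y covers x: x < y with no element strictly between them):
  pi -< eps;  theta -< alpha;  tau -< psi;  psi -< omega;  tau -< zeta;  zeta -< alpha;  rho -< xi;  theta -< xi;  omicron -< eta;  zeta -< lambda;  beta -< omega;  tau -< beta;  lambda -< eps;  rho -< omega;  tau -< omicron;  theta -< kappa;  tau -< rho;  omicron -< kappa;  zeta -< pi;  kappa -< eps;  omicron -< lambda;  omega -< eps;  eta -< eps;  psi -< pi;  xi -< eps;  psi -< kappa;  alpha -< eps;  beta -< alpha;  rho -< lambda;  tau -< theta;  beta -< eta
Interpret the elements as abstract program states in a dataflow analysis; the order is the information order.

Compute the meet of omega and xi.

rho

Common lower bounds of {omega, xi}: rho, tau.
The greatest among these is rho.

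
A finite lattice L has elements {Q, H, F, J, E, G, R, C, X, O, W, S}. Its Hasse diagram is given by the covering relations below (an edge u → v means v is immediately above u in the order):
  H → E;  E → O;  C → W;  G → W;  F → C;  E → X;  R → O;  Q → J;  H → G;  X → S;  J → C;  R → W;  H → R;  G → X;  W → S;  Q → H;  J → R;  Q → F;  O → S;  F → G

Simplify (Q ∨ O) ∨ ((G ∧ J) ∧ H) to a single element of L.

Q ∨ O = O
G ∧ J = Q
Q ∧ H = Q
O ∨ Q = O

O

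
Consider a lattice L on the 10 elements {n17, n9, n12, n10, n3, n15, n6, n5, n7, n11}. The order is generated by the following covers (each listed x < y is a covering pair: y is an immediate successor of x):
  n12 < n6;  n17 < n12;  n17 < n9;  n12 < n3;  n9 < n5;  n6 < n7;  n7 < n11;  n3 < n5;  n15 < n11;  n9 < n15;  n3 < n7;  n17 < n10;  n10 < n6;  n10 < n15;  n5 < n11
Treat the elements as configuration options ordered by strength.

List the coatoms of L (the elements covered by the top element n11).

The coatoms are exactly the elements covered by n11: n15, n5, n7.

n15, n5, n7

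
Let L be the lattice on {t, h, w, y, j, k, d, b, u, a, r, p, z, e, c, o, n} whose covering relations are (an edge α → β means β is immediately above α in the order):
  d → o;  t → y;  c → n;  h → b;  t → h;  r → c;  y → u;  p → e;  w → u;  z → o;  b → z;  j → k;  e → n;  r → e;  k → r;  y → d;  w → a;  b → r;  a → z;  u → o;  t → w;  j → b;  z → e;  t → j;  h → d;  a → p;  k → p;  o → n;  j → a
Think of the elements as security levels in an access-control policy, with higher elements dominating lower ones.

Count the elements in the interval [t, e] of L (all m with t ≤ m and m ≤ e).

The interval [t, e] = {a, b, e, h, j, k, p, r, t, w, z}, which has 11 elements.

11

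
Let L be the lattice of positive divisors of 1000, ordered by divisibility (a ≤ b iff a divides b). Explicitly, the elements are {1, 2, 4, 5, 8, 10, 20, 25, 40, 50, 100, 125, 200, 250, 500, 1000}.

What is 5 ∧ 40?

Common lower bounds of {5, 40}: 1, 5.
The greatest among these is 5.

5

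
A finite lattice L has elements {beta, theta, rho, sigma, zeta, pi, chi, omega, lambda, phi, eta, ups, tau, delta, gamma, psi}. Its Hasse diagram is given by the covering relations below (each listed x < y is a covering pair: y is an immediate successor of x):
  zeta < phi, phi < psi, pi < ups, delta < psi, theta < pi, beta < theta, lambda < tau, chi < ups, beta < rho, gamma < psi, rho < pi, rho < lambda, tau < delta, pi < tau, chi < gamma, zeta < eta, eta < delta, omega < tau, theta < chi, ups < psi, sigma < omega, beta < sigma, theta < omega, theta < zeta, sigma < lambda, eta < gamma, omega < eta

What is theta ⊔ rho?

pi

Common upper bounds of {theta, rho}: delta, pi, psi, tau, ups.
The least among these is pi.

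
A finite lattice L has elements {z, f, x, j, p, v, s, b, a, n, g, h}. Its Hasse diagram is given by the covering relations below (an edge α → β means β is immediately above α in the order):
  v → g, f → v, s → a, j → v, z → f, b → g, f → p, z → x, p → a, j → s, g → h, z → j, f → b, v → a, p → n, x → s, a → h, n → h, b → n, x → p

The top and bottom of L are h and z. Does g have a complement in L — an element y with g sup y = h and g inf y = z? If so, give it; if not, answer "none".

x

Need y with g ∨ y = h and g ∧ y = z.
Checking each element gives: x.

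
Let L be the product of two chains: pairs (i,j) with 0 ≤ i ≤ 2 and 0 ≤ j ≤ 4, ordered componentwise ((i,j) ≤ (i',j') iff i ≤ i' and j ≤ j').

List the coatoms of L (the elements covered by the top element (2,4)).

(1,4), (2,3)

The coatoms are exactly the elements covered by (2,4): (1,4), (2,3).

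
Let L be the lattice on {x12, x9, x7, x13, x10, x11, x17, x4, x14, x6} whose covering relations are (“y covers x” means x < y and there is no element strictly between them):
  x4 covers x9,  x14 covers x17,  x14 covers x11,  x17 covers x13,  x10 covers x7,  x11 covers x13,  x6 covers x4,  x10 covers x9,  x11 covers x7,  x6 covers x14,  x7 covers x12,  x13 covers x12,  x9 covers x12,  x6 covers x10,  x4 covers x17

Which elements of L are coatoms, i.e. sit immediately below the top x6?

The coatoms are exactly the elements covered by x6: x10, x14, x4.

x10, x14, x4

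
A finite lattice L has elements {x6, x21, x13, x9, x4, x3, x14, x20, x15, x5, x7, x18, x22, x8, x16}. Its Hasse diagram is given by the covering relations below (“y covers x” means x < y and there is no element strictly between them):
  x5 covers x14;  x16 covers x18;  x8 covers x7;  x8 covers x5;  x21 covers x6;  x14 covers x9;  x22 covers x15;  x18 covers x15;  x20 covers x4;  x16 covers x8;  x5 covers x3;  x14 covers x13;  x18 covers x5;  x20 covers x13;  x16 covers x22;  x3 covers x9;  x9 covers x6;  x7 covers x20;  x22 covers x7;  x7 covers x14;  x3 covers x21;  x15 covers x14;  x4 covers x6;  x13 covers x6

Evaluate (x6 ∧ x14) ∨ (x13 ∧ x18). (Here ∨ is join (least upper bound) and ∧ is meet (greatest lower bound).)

x13

x6 ∧ x14 = x6
x13 ∧ x18 = x13
x6 ∨ x13 = x13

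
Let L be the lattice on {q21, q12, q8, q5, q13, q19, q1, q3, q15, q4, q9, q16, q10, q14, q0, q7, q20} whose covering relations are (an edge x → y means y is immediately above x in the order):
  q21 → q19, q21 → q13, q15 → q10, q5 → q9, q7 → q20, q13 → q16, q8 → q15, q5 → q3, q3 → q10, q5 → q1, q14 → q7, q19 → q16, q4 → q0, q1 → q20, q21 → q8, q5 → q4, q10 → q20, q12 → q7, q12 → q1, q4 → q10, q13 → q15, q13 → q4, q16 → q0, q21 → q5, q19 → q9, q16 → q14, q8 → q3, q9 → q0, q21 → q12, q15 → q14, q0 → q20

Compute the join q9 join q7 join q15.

q20

Common upper bounds of {q9, q7, q15}: q20.
The least among these is q20.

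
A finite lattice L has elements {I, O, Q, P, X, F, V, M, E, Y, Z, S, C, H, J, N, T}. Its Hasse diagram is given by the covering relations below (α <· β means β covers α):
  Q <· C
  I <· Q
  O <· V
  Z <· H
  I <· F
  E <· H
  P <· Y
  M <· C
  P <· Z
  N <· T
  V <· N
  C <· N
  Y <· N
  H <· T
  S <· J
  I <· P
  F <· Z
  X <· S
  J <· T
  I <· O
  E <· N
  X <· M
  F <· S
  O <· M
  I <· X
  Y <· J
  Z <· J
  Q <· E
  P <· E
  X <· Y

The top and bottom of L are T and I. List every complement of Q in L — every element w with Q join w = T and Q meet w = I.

J, S

Need w with Q ∨ w = T and Q ∧ w = I.
Checking each element gives: J, S.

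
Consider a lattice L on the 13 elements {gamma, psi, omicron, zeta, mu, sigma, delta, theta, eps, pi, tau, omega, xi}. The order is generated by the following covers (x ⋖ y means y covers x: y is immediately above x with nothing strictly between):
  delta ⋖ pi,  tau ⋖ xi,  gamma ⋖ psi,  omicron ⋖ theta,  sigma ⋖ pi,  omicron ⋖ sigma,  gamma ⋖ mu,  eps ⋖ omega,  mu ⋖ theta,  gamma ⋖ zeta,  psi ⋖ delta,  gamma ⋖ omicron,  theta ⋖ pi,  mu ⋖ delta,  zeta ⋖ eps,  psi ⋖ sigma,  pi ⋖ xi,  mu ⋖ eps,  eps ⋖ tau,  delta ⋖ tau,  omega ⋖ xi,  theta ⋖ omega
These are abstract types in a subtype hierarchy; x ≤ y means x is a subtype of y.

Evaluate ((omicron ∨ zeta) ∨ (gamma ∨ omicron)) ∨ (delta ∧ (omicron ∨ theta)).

omega

omicron ∨ zeta = omega
gamma ∨ omicron = omicron
omega ∨ omicron = omega
omicron ∨ theta = theta
delta ∧ theta = mu
omega ∨ mu = omega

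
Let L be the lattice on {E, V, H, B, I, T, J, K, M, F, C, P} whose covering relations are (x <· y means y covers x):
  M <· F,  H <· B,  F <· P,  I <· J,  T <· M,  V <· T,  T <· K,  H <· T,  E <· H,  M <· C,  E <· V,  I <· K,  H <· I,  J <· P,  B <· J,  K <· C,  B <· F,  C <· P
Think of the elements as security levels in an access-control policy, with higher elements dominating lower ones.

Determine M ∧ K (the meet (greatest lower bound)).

Common lower bounds of {M, K}: E, H, T, V.
The greatest among these is T.

T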